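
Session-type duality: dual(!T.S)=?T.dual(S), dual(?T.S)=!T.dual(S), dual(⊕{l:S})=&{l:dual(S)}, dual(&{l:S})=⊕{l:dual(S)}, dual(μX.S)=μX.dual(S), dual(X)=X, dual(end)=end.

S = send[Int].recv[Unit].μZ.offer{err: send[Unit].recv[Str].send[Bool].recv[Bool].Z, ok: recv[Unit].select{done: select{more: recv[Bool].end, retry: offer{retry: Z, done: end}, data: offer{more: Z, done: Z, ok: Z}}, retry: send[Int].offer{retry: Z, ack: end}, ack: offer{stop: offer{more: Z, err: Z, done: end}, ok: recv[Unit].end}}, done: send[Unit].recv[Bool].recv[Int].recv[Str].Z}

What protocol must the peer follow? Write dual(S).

recv[Int].send[Unit].μZ.select{err: recv[Unit].send[Str].recv[Bool].send[Bool].Z, ok: send[Unit].offer{done: offer{more: send[Bool].end, retry: select{retry: Z, done: end}, data: select{more: Z, done: Z, ok: Z}}, retry: recv[Int].select{retry: Z, ack: end}, ack: select{stop: select{more: Z, err: Z, done: end}, ok: send[Unit].end}}, done: recv[Unit].send[Bool].send[Int].send[Str].Z}

send[Int] ↦ recv[Int]
  recv[Unit] ↦ send[Unit]
    μZ ↦ μZ  (rec unchanged)
      offer{err,ok,done} ↦ select{err,ok,done}  (&→⊕)
        case err:
          send[Unit] ↦ recv[Unit]
            recv[Str] ↦ send[Str]
              send[Bool] ↦ recv[Bool]
                recv[Bool] ↦ send[Bool]
                  dual(Z) = Z
        case ok:
          recv[Unit] ↦ send[Unit]
            select{done,retry,ack} ↦ offer{done,retry,ack}  (internal→external)
              case done:
                select{more,retry,data} ↦ offer{more,retry,data}  (internal→external)
                  case more:
                    recv[Bool] ↦ send[Bool]
                      dual(end) = end
                  case retry:
                    offer{retry,done} ↦ select{retry,done}  (&→⊕)
                      case retry:
                        dual(Z) = Z
                      case done:
                        dual(end) = end
                  case data:
                    offer{more,done,ok} ↦ select{more,done,ok}  (&→⊕)
                      case more:
                        dual(Z) = Z
                      case done:
                        dual(Z) = Z
                      case ok:
                        dual(Z) = Z
              case retry:
                send[Int] ↦ recv[Int]
                  offer{retry,ack} ↦ select{retry,ack}  (&→⊕)
                    case retry:
                      dual(Z) = Z
                    case ack:
                      dual(end) = end
              case ack:
                offer{stop,ok} ↦ select{stop,ok}  (&→⊕)
                  case stop:
                    offer{more,err,done} ↦ select{more,err,done}  (&→⊕)
                      case more:
                        dual(Z) = Z
                      case err:
                        dual(Z) = Z
                      case done:
                        dual(end) = end
                  case ok:
                    recv[Unit] ↦ send[Unit]
                      dual(end) = end
        case done:
          send[Unit] ↦ recv[Unit]
            recv[Bool] ↦ send[Bool]
              recv[Int] ↦ send[Int]
                recv[Str] ↦ send[Str]
                  dual(Z) = Z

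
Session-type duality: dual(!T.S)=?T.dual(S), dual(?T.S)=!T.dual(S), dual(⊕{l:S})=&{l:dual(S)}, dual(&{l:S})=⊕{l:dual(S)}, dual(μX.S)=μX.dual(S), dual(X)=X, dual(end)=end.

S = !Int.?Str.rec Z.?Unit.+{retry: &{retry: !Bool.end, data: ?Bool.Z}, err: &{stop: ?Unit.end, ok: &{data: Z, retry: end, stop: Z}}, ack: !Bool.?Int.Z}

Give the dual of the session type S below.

?Int.!Str.rec Z.!Unit.&{retry: +{retry: ?Bool.end, data: !Bool.Z}, err: +{stop: !Unit.end, ok: +{data: Z, retry: end, stop: Z}}, ack: ?Bool.!Int.Z}

!Int → ?Int
  ?Str → !Str
    rec Z → rec Z  (binder kept)
      ?Unit → !Unit
        +{retry,err,ack} → &{retry,err,ack}  (⊕→&)
          case retry:
            &{retry,data} → +{retry,data}  (offer→select)
              case retry:
                !Bool → ?Bool
                  dual(end) = end
              case data:
                ?Bool → !Bool
                  dual(Z) = Z
          case err:
            &{stop,ok} → +{stop,ok}  (offer→select)
              case stop:
                ?Unit → !Unit
                  dual(end) = end
              case ok:
                &{data,retry,stop} → +{data,retry,stop}  (offer→select)
                  case data:
                    dual(Z) = Z
                  case retry:
                    dual(end) = end
                  case stop:
                    dual(Z) = Z
          case ack:
            !Bool → ?Bool
              ?Int → !Int
                dual(Z) = Z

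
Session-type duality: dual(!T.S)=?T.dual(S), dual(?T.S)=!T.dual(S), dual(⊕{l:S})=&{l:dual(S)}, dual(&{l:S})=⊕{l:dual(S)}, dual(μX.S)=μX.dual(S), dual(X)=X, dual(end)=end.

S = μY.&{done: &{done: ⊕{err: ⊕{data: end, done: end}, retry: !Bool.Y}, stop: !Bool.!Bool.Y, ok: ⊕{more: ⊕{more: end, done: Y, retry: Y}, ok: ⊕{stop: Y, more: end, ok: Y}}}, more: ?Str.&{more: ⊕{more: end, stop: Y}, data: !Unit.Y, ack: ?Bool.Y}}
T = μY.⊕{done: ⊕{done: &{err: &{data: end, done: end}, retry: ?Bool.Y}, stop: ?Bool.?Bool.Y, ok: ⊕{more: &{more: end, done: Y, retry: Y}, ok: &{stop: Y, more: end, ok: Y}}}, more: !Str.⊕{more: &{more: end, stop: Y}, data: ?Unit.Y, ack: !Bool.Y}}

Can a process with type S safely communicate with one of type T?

NO

μY ‖ μY  ✓ (μ self-dual)
  &{done,more} ‖ ⊕{done,more}  ✓ label sets agree
    • done:
      &{done,stop,ok} ‖ ⊕{done,stop,ok}  ✓ label sets agree
        • done:
          ⊕{err,retry} ‖ &{err,retry}  ✓ label sets agree
            • err:
              ⊕{data,done} ‖ &{data,done}  ✓ label sets agree
                • data:
                  end ‖ end  ✓
                • done:
                  end ‖ end  ✓
            • retry:
              !Bool ‖ ?Bool  ✓
                Y ‖ Y  ✓
        • stop:
          !Bool ‖ ?Bool  ✓
            !Bool ‖ ?Bool  ✓
              Y ‖ Y  ✓
        • ok:
          ⊕{more,ok} ‖ ⊕{more,ok}  ✗ choice polarity not flipped — not dual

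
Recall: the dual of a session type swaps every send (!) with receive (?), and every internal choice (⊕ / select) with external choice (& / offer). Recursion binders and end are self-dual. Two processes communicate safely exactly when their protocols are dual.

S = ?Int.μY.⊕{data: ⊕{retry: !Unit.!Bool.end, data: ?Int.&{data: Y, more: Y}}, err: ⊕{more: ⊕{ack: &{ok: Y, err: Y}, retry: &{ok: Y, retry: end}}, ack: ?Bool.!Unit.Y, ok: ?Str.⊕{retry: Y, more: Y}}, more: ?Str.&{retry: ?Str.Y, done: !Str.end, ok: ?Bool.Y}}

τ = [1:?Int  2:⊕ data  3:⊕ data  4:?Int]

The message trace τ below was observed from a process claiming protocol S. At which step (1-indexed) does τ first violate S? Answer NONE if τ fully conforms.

[1] ?Int  match  residual = μY.…
[2] ⊕ data  match  residual = ⊕{retry: !Unit.!Bool.end, data: ?Int.&{data: μY.…, more: μY.…}}
[3] ⊕ data  match  residual = ?Int.&{data: μY.…, more: μY.…}
[4] ?Int  match  residual = &{data: μY.…, more: μY.…}
all 4 steps conform

NONE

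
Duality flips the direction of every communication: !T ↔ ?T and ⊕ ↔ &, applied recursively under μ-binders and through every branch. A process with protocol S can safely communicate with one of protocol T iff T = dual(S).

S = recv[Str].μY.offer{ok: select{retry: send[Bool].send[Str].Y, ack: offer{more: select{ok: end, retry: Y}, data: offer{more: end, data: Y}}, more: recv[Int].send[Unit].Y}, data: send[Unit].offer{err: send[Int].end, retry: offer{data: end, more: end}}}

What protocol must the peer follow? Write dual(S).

send[Str].μY.select{ok: offer{retry: recv[Bool].recv[Str].Y, ack: select{more: offer{ok: end, retry: Y}, data: select{more: end, data: Y}}, more: send[Int].recv[Unit].Y}, data: recv[Unit].select{err: recv[Int].end, retry: select{data: end, more: end}}}

recv[Str] = send[Str]
  μY = μY  (μ self-dual)
    offer{ok,data} = select{ok,data}  (external→internal)
      [ok]
        select{retry,ack,more} = offer{retry,ack,more}  (select→offer)
          [retry]
            send[Bool] = recv[Bool]
              send[Str] = recv[Str]
                Y ↦ Y
          [ack]
            offer{more,data} = select{more,data}  (external→internal)
              [more]
                select{ok,retry} = offer{ok,retry}  (select→offer)
                  [ok]
                    end ↦ end
                  [retry]
                    Y ↦ Y
              [data]
                offer{more,data} = select{more,data}  (external→internal)
                  [more]
                    end ↦ end
                  [data]
                    Y ↦ Y
          [more]
            recv[Int] = send[Int]
              send[Unit] = recv[Unit]
                Y ↦ Y
      [data]
        send[Unit] = recv[Unit]
          offer{err,retry} = select{err,retry}  (external→internal)
            [err]
              send[Int] = recv[Int]
                end ↦ end
            [retry]
              offer{data,more} = select{data,more}  (external→internal)
                [data]
                  end ↦ end
                [more]
                  end ↦ end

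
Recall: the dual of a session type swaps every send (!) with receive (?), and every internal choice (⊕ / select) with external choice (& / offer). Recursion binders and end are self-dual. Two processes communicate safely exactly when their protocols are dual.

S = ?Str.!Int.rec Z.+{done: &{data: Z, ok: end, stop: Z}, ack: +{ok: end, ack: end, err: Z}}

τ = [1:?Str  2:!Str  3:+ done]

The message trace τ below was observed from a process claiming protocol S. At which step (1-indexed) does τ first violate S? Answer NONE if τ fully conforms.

step 1: ?Str  ✓  state: !Int.rec Z.…
step 2: got !Str, protocol expects !Int  ✗

2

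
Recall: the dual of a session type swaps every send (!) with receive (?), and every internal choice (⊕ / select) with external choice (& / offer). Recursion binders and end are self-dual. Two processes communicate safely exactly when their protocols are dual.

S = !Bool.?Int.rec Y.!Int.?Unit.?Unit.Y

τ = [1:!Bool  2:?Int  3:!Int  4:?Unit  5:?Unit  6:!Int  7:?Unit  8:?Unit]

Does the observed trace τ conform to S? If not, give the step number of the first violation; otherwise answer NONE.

@1 !Bool  ✓  cont: ?Int.rec Y.…
@2 ?Int  ✓  cont: rec Y.…
@3 !Int  ✓  cont: ?Unit.?Unit.rec Y.…
@4 ?Unit  ✓  cont: ?Unit.rec Y.…
@5 ?Unit  ✓  cont: rec Y.…
@6 !Int  ✓  cont: ?Unit.?Unit.rec Y.…
@7 ?Unit  ✓  cont: ?Unit.rec Y.…
@8 ?Unit  ✓  cont: rec Y.…
τ conforms to S (length 8)

NONE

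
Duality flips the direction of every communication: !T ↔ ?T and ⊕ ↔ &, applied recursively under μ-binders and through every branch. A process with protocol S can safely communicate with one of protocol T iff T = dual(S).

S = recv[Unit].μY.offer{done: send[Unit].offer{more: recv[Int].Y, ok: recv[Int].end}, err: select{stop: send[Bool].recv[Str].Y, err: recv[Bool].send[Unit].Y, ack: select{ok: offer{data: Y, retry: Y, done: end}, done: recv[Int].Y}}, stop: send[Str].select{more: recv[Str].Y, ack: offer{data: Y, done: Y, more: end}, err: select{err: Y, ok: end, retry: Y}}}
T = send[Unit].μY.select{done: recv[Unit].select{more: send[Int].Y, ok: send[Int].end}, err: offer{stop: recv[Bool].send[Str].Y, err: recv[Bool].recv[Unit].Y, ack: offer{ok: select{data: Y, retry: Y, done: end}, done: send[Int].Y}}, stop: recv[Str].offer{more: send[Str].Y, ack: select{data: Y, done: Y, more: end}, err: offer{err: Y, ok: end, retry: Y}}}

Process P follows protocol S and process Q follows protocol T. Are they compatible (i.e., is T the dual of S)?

NO

recv[Unit] vs send[Unit]  match
  μY vs μY  match (μ self-dual)
    offer{done,err,stop} vs select{done,err,stop}  match labels match
      • done:
        send[Unit] vs recv[Unit]  match
          offer{more,ok} vs select{more,ok}  match labels match
            • more:
              recv[Int] vs send[Int]  match
                Y vs Y  match
            • ok:
              recv[Int] vs send[Int]  match
                end vs end  match
      • err:
        select{stop,err,ack} vs offer{stop,err,ack}  match labels match
          • stop:
            send[Bool] vs recv[Bool]  match
              recv[Str] vs send[Str]  match
                Y vs Y  match
          • err:
            recv[Bool] vs recv[Bool]  ✗ same direction on both sides — not dual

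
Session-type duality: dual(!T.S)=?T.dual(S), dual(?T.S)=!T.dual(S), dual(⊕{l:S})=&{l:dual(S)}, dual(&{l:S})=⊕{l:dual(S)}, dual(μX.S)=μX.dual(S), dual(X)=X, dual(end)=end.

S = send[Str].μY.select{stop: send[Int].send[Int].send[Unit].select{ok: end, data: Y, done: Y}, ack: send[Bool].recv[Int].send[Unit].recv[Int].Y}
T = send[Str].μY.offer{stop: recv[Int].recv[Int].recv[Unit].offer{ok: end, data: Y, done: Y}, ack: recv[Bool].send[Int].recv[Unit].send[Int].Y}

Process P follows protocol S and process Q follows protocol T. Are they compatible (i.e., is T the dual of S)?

NO

send[Str] ‖ send[Str]  ✗ same direction on both sides — not dual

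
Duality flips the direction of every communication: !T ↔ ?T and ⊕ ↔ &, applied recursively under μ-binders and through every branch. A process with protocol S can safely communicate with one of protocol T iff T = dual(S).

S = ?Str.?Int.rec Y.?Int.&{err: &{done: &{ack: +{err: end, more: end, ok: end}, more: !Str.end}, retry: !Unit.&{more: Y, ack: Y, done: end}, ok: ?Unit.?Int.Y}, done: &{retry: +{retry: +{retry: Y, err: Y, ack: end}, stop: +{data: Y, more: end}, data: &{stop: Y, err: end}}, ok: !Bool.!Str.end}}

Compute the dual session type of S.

!Str.!Int.rec Y.!Int.+{err: +{done: +{ack: &{err: end, more: end, ok: end}, more: ?Str.end}, retry: ?Unit.+{more: Y, ack: Y, done: end}, ok: !Unit.!Int.Y}, done: +{retry: &{retry: &{retry: Y, err: Y, ack: end}, stop: &{data: Y, more: end}, data: +{stop: Y, err: end}}, ok: ?Bool.?Str.end}}

?Str = !Str
  ?Int = !Int
    rec Y = rec Y  (rec unchanged)
      ?Int = !Int
        &{err,done} = +{err,done}  (offer→select)
          [err]
            &{done,retry,ok} = +{done,retry,ok}  (offer→select)
              [done]
                &{ack,more} = +{ack,more}  (offer→select)
                  [ack]
                    +{err,more,ok} = &{err,more,ok}  (internal→external)
                      [err]
                        end ↦ end
                      [more]
                        end ↦ end
                      [ok]
                        end ↦ end
                  [more]
                    !Str = ?Str
                      end ↦ end
              [retry]
                !Unit = ?Unit
                  &{more,ack,done} = +{more,ack,done}  (offer→select)
                    [more]
                      Y ↦ Y
                    [ack]
                      Y ↦ Y
                    [done]
                      end ↦ end
              [ok]
                ?Unit = !Unit
                  ?Int = !Int
                    Y ↦ Y
          [done]
            &{retry,ok} = +{retry,ok}  (offer→select)
              [retry]
                +{retry,stop,data} = &{retry,stop,data}  (internal→external)
                  [retry]
                    +{retry,err,ack} = &{retry,err,ack}  (internal→external)
                      [retry]
                        Y ↦ Y
                      [err]
                        Y ↦ Y
                      [ack]
                        end ↦ end
                  [stop]
                    +{data,more} = &{data,more}  (internal→external)
                      [data]
                        Y ↦ Y
                      [more]
                        end ↦ end
                  [data]
                    &{stop,err} = +{stop,err}  (offer→select)
                      [stop]
                        Y ↦ Y
                      [err]
                        end ↦ end
              [ok]
                !Bool = ?Bool
                  !Str = ?Str
                    end ↦ end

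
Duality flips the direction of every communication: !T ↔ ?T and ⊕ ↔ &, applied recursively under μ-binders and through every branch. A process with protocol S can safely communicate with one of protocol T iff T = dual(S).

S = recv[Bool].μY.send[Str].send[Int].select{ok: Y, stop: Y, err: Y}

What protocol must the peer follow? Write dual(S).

send[Bool].μY.recv[Str].recv[Int].offer{ok: Y, stop: Y, err: Y}

recv[Bool] → send[Bool]
  μY → μY  (binder kept)
    send[Str] → recv[Str]
      send[Int] → recv[Int]
        select{ok,stop,err} → offer{ok,stop,err}  (select→offer)
          • ok:
            Y ↦ Y
          • stop:
            Y ↦ Y
          • err:
            Y ↦ Y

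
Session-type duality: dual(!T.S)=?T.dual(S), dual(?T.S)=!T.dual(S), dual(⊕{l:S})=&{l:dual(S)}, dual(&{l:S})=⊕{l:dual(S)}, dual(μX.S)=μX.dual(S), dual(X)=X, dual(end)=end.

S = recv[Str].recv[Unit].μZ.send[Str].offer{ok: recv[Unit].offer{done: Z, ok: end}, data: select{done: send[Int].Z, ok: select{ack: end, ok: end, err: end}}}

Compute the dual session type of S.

recv[Str] ↦ send[Str]
  recv[Unit] ↦ send[Unit]
    μZ ↦ μZ  (μ self-dual)
      send[Str] ↦ recv[Str]
        offer{ok,data} ↦ select{ok,data}  (offer→select)
          case ok:
            recv[Unit] ↦ send[Unit]
              offer{done,ok} ↦ select{done,ok}  (offer→select)
                case done:
                  dual(Z) = Z
                case ok:
                  dual(end) = end
          case data:
            select{done,ok} ↦ offer{done,ok}  (internal→external)
              case done:
                send[Int] ↦ recv[Int]
                  dual(Z) = Z
              case ok:
                select{ack,ok,err} ↦ offer{ack,ok,err}  (internal→external)
                  case ack:
                    dual(end) = end
                  case ok:
                    dual(end) = end
                  case err:
                    dual(end) = end

send[Str].send[Unit].μZ.recv[Str].select{ok: send[Unit].select{done: Z, ok: end}, data: offer{done: recv[Int].Z, ok: offer{ack: end, ok: end, err: end}}}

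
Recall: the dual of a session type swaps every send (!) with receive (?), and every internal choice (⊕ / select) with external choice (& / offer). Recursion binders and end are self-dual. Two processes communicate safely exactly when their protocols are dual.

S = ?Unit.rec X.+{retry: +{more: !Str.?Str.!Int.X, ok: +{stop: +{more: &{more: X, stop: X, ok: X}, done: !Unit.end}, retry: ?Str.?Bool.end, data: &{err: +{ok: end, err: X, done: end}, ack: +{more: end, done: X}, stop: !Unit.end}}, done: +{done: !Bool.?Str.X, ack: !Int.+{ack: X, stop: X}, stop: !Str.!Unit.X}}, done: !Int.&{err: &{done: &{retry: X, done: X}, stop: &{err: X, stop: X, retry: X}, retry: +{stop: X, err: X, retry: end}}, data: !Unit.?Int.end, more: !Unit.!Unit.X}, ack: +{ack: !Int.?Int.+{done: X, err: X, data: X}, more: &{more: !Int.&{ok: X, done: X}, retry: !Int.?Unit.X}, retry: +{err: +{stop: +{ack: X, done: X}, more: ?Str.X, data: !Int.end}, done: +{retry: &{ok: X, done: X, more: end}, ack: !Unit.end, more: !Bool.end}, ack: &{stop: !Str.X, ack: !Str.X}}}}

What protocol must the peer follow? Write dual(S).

?Unit ↦ !Unit
  rec X ↦ rec X  (binder kept)
    +{retry,done,ack} ↦ &{retry,done,ack}  (internal→external)
      [retry]
        +{more,ok,done} ↦ &{more,ok,done}  (internal→external)
          [more]
            !Str ↦ ?Str
              ?Str ↦ !Str
                !Int ↦ ?Int
                  dual(X) = X
          [ok]
            +{stop,retry,data} ↦ &{stop,retry,data}  (internal→external)
              [stop]
                +{more,done} ↦ &{more,done}  (internal→external)
                  [more]
                    &{more,stop,ok} ↦ +{more,stop,ok}  (external→internal)
                      [more]
                        dual(X) = X
                      [stop]
                        dual(X) = X
                      [ok]
                        dual(X) = X
                  [done]
                    !Unit ↦ ?Unit
                      dual(end) = end
              [retry]
                ?Str ↦ !Str
                  ?Bool ↦ !Bool
                    dual(end) = end
              [data]
                &{err,ack,stop} ↦ +{err,ack,stop}  (external→internal)
                  [err]
                    +{ok,err,done} ↦ &{ok,err,done}  (internal→external)
                      [ok]
                        dual(end) = end
                      [err]
                        dual(X) = X
                      [done]
                        dual(end) = end
                  [ack]
                    +{more,done} ↦ &{more,done}  (internal→external)
                      [more]
                        dual(end) = end
                      [done]
                        dual(X) = X
                  [stop]
                    !Unit ↦ ?Unit
                      dual(end) = end
          [done]
            +{done,ack,stop} ↦ &{done,ack,stop}  (internal→external)
              [done]
                !Bool ↦ ?Bool
                  ?Str ↦ !Str
                    dual(X) = X
              [ack]
                !Int ↦ ?Int
                  +{ack,stop} ↦ &{ack,stop}  (internal→external)
                    [ack]
                      dual(X) = X
                    [stop]
                      dual(X) = X
              [stop]
                !Str ↦ ?Str
                  !Unit ↦ ?Unit
                    dual(X) = X
      [done]
        !Int ↦ ?Int
          &{err,data,more} ↦ +{err,data,more}  (external→internal)
            [err]
              &{done,stop,retry} ↦ +{done,stop,retry}  (external→internal)
                [done]
                  &{retry,done} ↦ +{retry,done}  (external→internal)
                    [retry]
                      dual(X) = X
                    [done]
                      dual(X) = X
                [stop]
                  &{err,stop,retry} ↦ +{err,stop,retry}  (external→internal)
                    [err]
                      dual(X) = X
                    [stop]
                      dual(X) = X
                    [retry]
                      dual(X) = X
                [retry]
                  +{stop,err,retry} ↦ &{stop,err,retry}  (internal→external)
                    [stop]
                      dual(X) = X
                    [err]
                      dual(X) = X
                    [retry]
                      dual(end) = end
            [data]
              !Unit ↦ ?Unit
                ?Int ↦ !Int
                  dual(end) = end
            [more]
              !Unit ↦ ?Unit
                !Unit ↦ ?Unit
                  dual(X) = X
      [ack]
        +{ack,more,retry} ↦ &{ack,more,retry}  (internal→external)
          [ack]
            !Int ↦ ?Int
              ?Int ↦ !Int
                +{done,err,data} ↦ &{done,err,data}  (internal→external)
                  [done]
                    dual(X) = X
                  [err]
                    dual(X) = X
                  [data]
                    dual(X) = X
          [more]
            &{more,retry} ↦ +{more,retry}  (external→internal)
              [more]
                !Int ↦ ?Int
                  &{ok,done} ↦ +{ok,done}  (external→internal)
                    [ok]
                      dual(X) = X
                    [done]
                      dual(X) = X
              [retry]
                !Int ↦ ?Int
                  ?Unit ↦ !Unit
                    dual(X) = X
          [retry]
            +{err,done,ack} ↦ &{err,done,ack}  (internal→external)
              [err]
                +{stop,more,data} ↦ &{stop,more,data}  (internal→external)
                  [stop]
                    +{ack,done} ↦ &{ack,done}  (internal→external)
                      [ack]
                        dual(X) = X
                      [done]
                        dual(X) = X
                  [more]
                    ?Str ↦ !Str
                      dual(X) = X
                  [data]
                    !Int ↦ ?Int
                      dual(end) = end
              [done]
                +{retry,ack,more} ↦ &{retry,ack,more}  (internal→external)
                  [retry]
                    &{ok,done,more} ↦ +{ok,done,more}  (external→internal)
                      [ok]
                        dual(X) = X
                      [done]
                        dual(X) = X
                      [more]
                        dual(end) = end
                  [ack]
                    !Unit ↦ ?Unit
                      dual(end) = end
                  [more]
                    !Bool ↦ ?Bool
                      dual(end) = end
              [ack]
                &{stop,ack} ↦ +{stop,ack}  (external→internal)
                  [stop]
                    !Str ↦ ?Str
                      dual(X) = X
                  [ack]
                    !Str ↦ ?Str
                      dual(X) = X

!Unit.rec X.&{retry: &{more: ?Str.!Str.?Int.X, ok: &{stop: &{more: +{more: X, stop: X, ok: X}, done: ?Unit.end}, retry: !Str.!Bool.end, data: +{err: &{ok: end, err: X, done: end}, ack: &{more: end, done: X}, stop: ?Unit.end}}, done: &{done: ?Bool.!Str.X, ack: ?Int.&{ack: X, stop: X}, stop: ?Str.?Unit.X}}, done: ?Int.+{err: +{done: +{retry: X, done: X}, stop: +{err: X, stop: X, retry: X}, retry: &{stop: X, err: X, retry: end}}, data: ?Unit.!Int.end, more: ?Unit.?Unit.X}, ack: &{ack: ?Int.!Int.&{done: X, err: X, data: X}, more: +{more: ?Int.+{ok: X, done: X}, retry: ?Int.!Unit.X}, retry: &{err: &{stop: &{ack: X, done: X}, more: !Str.X, data: ?Int.end}, done: &{retry: +{ok: X, done: X, more: end}, ack: ?Unit.end, more: ?Bool.end}, ack: +{stop: ?Str.X, ack: ?Str.X}}}}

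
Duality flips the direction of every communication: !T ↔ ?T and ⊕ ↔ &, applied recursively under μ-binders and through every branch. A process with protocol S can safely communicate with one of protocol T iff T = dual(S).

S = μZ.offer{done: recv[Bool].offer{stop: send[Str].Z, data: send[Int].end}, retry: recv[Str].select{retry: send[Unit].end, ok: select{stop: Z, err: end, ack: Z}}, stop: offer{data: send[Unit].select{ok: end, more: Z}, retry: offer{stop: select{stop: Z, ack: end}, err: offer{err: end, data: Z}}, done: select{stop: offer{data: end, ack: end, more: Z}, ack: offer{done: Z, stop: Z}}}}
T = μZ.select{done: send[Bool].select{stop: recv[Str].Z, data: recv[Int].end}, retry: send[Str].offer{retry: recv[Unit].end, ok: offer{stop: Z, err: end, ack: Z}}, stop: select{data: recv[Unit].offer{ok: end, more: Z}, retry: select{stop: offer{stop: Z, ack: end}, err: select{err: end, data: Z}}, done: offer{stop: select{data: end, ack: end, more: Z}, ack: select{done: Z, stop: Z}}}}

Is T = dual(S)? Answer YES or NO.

YES

μZ | μZ  ok (rec unchanged)
  offer{done,retry,stop} | select{done,retry,stop}  ok label sets agree
    • done:
      recv[Bool] | send[Bool]  ok
        offer{stop,data} | select{stop,data}  ok label sets agree
          • stop:
            send[Str] | recv[Str]  ok
              Z | Z  ok
          • data:
            send[Int] | recv[Int]  ok
              end | end  ok
    • retry:
      recv[Str] | send[Str]  ok
        select{retry,ok} | offer{retry,ok}  ok label sets agree
          • retry:
            send[Unit] | recv[Unit]  ok
              end | end  ok
          • ok:
            select{stop,err,ack} | offer{stop,err,ack}  ok label sets agree
              • stop:
                Z | Z  ok
              • err:
                end | end  ok
              • ack:
                Z | Z  ok
    • stop:
      offer{data,retry,done} | select{data,retry,done}  ok label sets agree
        • data:
          send[Unit] | recv[Unit]  ok
            select{ok,more} | offer{ok,more}  ok label sets agree
              • ok:
                end | end  ok
              • more:
                Z | Z  ok
        • retry:
          offer{stop,err} | select{stop,err}  ok label sets agree
            • stop:
              select{stop,ack} | offer{stop,ack}  ok label sets agree
                • stop:
                  Z | Z  ok
                • ack:
                  end | end  ok
            • err:
              offer{err,data} | select{err,data}  ok label sets agree
                • err:
                  end | end  ok
                • data:
                  Z | Z  ok
        • done:
          select{stop,ack} | offer{stop,ack}  ok label sets agree
            • stop:
              offer{data,ack,more} | select{data,ack,more}  ok label sets agree
                • data:
                  end | end  ok
                • ack:
                  end | end  ok
                • more:
                  Z | Z  ok
            • ack:
              offer{done,stop} | select{done,stop}  ok label sets agree
                • done:
                  Z | Z  ok
                • stop:
                  Z | Z  ok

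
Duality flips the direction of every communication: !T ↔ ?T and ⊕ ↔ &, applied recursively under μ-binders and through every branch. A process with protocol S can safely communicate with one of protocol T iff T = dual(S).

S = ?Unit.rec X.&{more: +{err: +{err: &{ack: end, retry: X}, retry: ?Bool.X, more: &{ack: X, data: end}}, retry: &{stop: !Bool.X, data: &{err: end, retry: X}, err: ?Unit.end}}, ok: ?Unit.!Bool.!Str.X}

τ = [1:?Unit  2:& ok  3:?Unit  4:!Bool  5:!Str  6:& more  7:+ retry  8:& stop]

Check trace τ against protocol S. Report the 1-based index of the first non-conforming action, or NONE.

NONE

[1] ?Unit  ok  residual = rec X.…
[2] & ok  ok  residual = ?Unit.!Bool.!Str.rec X.…
[3] ?Unit  ok  residual = !Bool.!Str.rec X.…
[4] !Bool  ok  residual = !Str.rec X.…
[5] !Str  ok  residual = rec X.…
[6] & more  ok  residual = +{err: +{err: &{ack: end, retry: rec X.…}, retry: ?Bool.rec X.…, more: &{ack: rec X.…, data: end}}, retry: &{stop: !Bool.rec X.…, data: &{err: end, retry: rec X.…}, err: ?Unit.end}}
[7] + retry  ok  residual = &{stop: !Bool.rec X.…, data: &{err: end, retry: rec X.…}, err: ?Unit.end}
[8] & stop  ok  residual = !Bool.rec X.…
all 8 steps conform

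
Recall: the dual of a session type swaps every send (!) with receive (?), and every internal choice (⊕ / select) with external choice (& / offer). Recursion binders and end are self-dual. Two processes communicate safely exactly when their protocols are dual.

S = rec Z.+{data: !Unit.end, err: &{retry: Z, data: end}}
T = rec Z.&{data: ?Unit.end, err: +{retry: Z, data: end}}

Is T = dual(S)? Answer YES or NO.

YES

rec Z | rec Z  ok (rec unchanged)
  +{data,err} | &{data,err}  ok same labels
    • data:
      !Unit | ?Unit  ok
        end | end  ok
    • err:
      &{retry,data} | +{retry,data}  ok same labels
        • retry:
          Z | Z  ok
        • data:
          end | end  ok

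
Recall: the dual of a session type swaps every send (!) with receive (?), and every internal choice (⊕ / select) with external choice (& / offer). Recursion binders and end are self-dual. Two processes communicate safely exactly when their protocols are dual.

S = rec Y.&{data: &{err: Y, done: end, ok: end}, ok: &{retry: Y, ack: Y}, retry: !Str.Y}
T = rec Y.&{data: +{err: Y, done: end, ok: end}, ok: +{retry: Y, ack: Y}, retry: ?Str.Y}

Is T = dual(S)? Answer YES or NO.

NO

rec Y vs rec Y  match (μ self-dual)
  &{data,ok,retry} vs &{data,ok,retry}  ✗ choice polarity not flipped — not dual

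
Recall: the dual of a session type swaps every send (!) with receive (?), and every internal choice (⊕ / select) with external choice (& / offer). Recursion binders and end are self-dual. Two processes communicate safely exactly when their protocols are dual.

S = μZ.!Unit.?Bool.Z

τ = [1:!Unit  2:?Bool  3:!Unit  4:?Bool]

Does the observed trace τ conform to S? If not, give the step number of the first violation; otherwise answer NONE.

@1 !Unit  ✓  state: ?Bool.μZ.…
@2 ?Bool  ✓  state: μZ.…
@3 !Unit  ✓  state: ?Bool.μZ.…
@4 ?Bool  ✓  state: μZ.…
trace exhausted — no violation

NONE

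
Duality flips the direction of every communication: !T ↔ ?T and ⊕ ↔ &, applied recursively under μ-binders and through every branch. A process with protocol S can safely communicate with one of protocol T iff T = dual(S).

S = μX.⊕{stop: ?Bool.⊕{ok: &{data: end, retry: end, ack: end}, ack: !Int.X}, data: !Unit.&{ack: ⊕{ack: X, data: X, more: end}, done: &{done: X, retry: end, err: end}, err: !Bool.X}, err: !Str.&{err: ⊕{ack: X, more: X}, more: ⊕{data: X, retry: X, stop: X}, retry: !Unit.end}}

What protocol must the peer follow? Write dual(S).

μX.&{stop: !Bool.&{ok: ⊕{data: end, retry: end, ack: end}, ack: ?Int.X}, data: ?Unit.⊕{ack: &{ack: X, data: X, more: end}, done: ⊕{done: X, retry: end, err: end}, err: ?Bool.X}, err: ?Str.⊕{err: &{ack: X, more: X}, more: &{data: X, retry: X, stop: X}, retry: ?Unit.end}}

μX ↦ μX  (binder kept)
  ⊕{stop,data,err} ↦ &{stop,data,err}  (internal→external)
    • stop:
      ?Bool ↦ !Bool
        ⊕{ok,ack} ↦ &{ok,ack}  (internal→external)
          • ok:
            &{data,retry,ack} ↦ ⊕{data,retry,ack}  (&→⊕)
              • data:
                end ↦ end
              • retry:
                end ↦ end
              • ack:
                end ↦ end
          • ack:
            !Int ↦ ?Int
              X ↦ X
    • data:
      !Unit ↦ ?Unit
        &{ack,done,err} ↦ ⊕{ack,done,err}  (&→⊕)
          • ack:
            ⊕{ack,data,more} ↦ &{ack,data,more}  (internal→external)
              • ack:
                X ↦ X
              • data:
                X ↦ X
              • more:
                end ↦ end
          • done:
            &{done,retry,err} ↦ ⊕{done,retry,err}  (&→⊕)
              • done:
                X ↦ X
              • retry:
                end ↦ end
              • err:
                end ↦ end
          • err:
            !Bool ↦ ?Bool
              X ↦ X
    • err:
      !Str ↦ ?Str
        &{err,more,retry} ↦ ⊕{err,more,retry}  (&→⊕)
          • err:
            ⊕{ack,more} ↦ &{ack,more}  (internal→external)
              • ack:
                X ↦ X
              • more:
                X ↦ X
          • more:
            ⊕{data,retry,stop} ↦ &{data,retry,stop}  (internal→external)
              • data:
                X ↦ X
              • retry:
                X ↦ X
              • stop:
                X ↦ X
          • retry:
            !Unit ↦ ?Unit
              end ↦ end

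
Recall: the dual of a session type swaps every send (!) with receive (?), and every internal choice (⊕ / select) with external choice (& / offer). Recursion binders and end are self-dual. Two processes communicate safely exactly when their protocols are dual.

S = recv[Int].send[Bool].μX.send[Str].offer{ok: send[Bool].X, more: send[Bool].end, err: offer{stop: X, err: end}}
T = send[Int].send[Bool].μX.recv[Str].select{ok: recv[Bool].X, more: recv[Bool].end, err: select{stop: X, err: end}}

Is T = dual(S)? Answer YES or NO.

NO

recv[Int] | send[Int]  ✓
  send[Bool] | send[Bool]  ✗ same direction on both sides — not dual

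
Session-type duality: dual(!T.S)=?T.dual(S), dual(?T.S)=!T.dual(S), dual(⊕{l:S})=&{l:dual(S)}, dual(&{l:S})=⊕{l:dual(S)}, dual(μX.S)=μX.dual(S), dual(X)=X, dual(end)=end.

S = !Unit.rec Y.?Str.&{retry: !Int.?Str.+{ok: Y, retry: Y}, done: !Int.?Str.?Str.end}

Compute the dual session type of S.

?Unit.rec Y.!Str.+{retry: ?Int.!Str.&{ok: Y, retry: Y}, done: ?Int.!Str.!Str.end}

!Unit = ?Unit
  rec Y = rec Y  (rec unchanged)
    ?Str = !Str
      &{retry,done} = +{retry,done}  (offer→select)
        case retry:
          !Int = ?Int
            ?Str = !Str
              +{ok,retry} = &{ok,retry}  (⊕→&)
                case ok:
                  Y ↦ Y
                case retry:
                  Y ↦ Y
        case done:
          !Int = ?Int
            ?Str = !Str
              ?Str = !Str
                end ↦ end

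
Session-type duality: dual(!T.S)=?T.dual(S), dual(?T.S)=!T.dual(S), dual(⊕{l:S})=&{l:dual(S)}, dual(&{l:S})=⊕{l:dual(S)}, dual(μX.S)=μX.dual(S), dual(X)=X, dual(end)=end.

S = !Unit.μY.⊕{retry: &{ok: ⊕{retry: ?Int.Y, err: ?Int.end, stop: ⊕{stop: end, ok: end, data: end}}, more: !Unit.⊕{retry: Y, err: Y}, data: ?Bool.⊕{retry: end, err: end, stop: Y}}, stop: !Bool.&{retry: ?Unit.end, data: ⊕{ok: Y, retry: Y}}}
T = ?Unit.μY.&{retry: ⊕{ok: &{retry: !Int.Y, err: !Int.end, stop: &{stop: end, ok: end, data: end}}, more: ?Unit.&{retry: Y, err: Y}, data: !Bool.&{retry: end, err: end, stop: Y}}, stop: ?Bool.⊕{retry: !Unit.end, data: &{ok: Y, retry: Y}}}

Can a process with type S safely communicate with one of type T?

YES

!Unit ‖ ?Unit  match
  μY ‖ μY  match (binder kept)
    ⊕{retry,stop} ‖ &{retry,stop}  match same labels
      [retry]
        &{ok,more,data} ‖ ⊕{ok,more,data}  match same labels
          [ok]
            ⊕{retry,err,stop} ‖ &{retry,err,stop}  match same labels
              [retry]
                ?Int ‖ !Int  match
                  Y ‖ Y  match
              [err]
                ?Int ‖ !Int  match
                  end ‖ end  match
              [stop]
                ⊕{stop,ok,data} ‖ &{stop,ok,data}  match same labels
                  [stop]
                    end ‖ end  match
                  [ok]
                    end ‖ end  match
                  [data]
                    end ‖ end  match
          [more]
            !Unit ‖ ?Unit  match
              ⊕{retry,err} ‖ &{retry,err}  match same labels
                [retry]
                  Y ‖ Y  match
                [err]
                  Y ‖ Y  match
          [data]
            ?Bool ‖ !Bool  match
              ⊕{retry,err,stop} ‖ &{retry,err,stop}  match same labels
                [retry]
                  end ‖ end  match
                [err]
                  end ‖ end  match
                [stop]
                  Y ‖ Y  match
      [stop]
        !Bool ‖ ?Bool  match
          &{retry,data} ‖ ⊕{retry,data}  match same labels
            [retry]
              ?Unit ‖ !Unit  match
                end ‖ end  match
            [data]
              ⊕{ok,retry} ‖ &{ok,retry}  match same labels
                [ok]
                  Y ‖ Y  match
                [retry]
                  Y ‖ Y  match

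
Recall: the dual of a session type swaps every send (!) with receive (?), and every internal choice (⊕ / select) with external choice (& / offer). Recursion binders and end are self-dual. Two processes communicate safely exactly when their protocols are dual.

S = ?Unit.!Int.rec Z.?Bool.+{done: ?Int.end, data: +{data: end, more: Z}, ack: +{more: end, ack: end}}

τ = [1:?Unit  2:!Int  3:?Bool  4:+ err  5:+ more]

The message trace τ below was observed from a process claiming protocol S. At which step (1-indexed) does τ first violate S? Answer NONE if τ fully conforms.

@1 ?Unit  ok  state: !Int.rec Z.…
@2 !Int  ok  state: rec Z.…
@3 ?Bool  ok  state: +{done: ?Int.end, data: +{data: end, more: rec Z.…}, ack: +{more: end, ack: end}}
@4 got + err, protocol expects + done or + data or + ack  ✗

4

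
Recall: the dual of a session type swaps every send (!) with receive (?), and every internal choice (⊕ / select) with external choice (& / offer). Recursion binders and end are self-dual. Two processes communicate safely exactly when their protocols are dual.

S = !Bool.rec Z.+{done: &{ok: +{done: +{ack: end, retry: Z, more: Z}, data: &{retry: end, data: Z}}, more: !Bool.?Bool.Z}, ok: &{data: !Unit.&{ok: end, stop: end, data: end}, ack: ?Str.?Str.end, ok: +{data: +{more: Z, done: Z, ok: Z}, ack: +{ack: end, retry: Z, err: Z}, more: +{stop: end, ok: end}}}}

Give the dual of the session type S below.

?Bool.rec Z.&{done: +{ok: &{done: &{ack: end, retry: Z, more: Z}, data: +{retry: end, data: Z}}, more: ?Bool.!Bool.Z}, ok: +{data: ?Unit.+{ok: end, stop: end, data: end}, ack: !Str.!Str.end, ok: &{data: &{more: Z, done: Z, ok: Z}, ack: &{ack: end, retry: Z, err: Z}, more: &{stop: end, ok: end}}}}

!Bool = ?Bool
  rec Z = rec Z  (rec unchanged)
    +{done,ok} = &{done,ok}  (⊕→&)
      case done:
        &{ok,more} = +{ok,more}  (offer→select)
          case ok:
            +{done,data} = &{done,data}  (⊕→&)
              case done:
                +{ack,retry,more} = &{ack,retry,more}  (⊕→&)
                  case ack:
                    dual(end) = end
                  case retry:
                    dual(Z) = Z
                  case more:
                    dual(Z) = Z
              case data:
                &{retry,data} = +{retry,data}  (offer→select)
                  case retry:
                    dual(end) = end
                  case data:
                    dual(Z) = Z
          case more:
            !Bool = ?Bool
              ?Bool = !Bool
                dual(Z) = Z
      case ok:
        &{data,ack,ok} = +{data,ack,ok}  (offer→select)
          case data:
            !Unit = ?Unit
              &{ok,stop,data} = +{ok,stop,data}  (offer→select)
                case ok:
                  dual(end) = end
                case stop:
                  dual(end) = end
                case data:
                  dual(end) = end
          case ack:
            ?Str = !Str
              ?Str = !Str
                dual(end) = end
          case ok:
            +{data,ack,more} = &{data,ack,more}  (⊕→&)
              case data:
                +{more,done,ok} = &{more,done,ok}  (⊕→&)
                  case more:
                    dual(Z) = Z
                  case done:
                    dual(Z) = Z
                  case ok:
                    dual(Z) = Z
              case ack:
                +{ack,retry,err} = &{ack,retry,err}  (⊕→&)
                  case ack:
                    dual(end) = end
                  case retry:
                    dual(Z) = Z
                  case err:
                    dual(Z) = Z
              case more:
                +{stop,ok} = &{stop,ok}  (⊕→&)
                  case stop:
                    dual(end) = end
                  case ok:
                    dual(end) = end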